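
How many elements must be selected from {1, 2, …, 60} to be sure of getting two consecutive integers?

Partition {1, …, 60} into 30 pairs: {1,2}, {3,4}, …, {59,60}.
Choosing 30 integers — say the 30 even numbers 2, 4, …, 60 — takes one from each pair and avoids the property.
Choosing 31 forces two into the same pair by pigeonhole, and those are consecutive. So 31.

31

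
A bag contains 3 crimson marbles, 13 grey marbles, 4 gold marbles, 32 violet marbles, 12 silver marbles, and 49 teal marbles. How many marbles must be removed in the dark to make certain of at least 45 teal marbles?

109

To avoid teal marbles as long as possible, exhaust the other 5 colors first.
The worst case draws every non-teal marble first: 3 + 13 + 4 + 32 + 12 = 64.
The next 45 draws are then forced to be teal, giving 64 + 45 = 109.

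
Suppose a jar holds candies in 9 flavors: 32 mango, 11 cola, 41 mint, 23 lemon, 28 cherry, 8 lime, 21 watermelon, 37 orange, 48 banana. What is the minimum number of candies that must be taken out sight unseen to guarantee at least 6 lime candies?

247

The worst case draws every non-lime candy first: 32 + 11 + 41 + 23 + 28 + 21 + 37 + 48 = 241.
The next 6 draws are then forced to be lime, giving 241 + 6 = 247.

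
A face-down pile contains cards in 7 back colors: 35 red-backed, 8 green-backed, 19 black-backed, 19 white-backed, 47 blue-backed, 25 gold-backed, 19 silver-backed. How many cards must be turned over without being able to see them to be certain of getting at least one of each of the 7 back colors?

165

The hardest back color to obtain is green-backed: we could draw every other card first — 172 − 8 = 164 cards — without a single green-backed one.
The next draw must be green-backed, so 164 + 1 = 165.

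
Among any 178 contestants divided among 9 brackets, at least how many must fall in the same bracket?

The 178 contestants fall into 9 brackets.
If each of the 9 brackets held at most 19, the total would be at most 9 × 19 = 171 < 178, a contradiction.
So at least one holds ⌈178/9⌉ = 20.

20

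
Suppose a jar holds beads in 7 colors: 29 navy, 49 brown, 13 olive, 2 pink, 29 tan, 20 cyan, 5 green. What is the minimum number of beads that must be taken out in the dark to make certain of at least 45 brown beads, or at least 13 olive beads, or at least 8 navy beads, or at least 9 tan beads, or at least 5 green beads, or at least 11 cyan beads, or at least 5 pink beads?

88

Each of the 7 colors has its own threshold; avoid all of them simultaneously.
The worst case stops just short of every target: 7 navy, 44 brown, 12 olive, all 2 pink, 8 tan, 10 cyan, 4 green — 7 + 44 + 12 + 2 + 8 + 10 + 4 = 87 beads.
One more bead must push some color to its target, so 87 + 1 = 88.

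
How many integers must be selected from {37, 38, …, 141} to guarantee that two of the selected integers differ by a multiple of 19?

Group the integers by remainder mod 19; there are 19 residue classes, each nonempty in this range.
Choosing one from each class (19 integers) avoids any shared remainder.
One more choice must repeat a class, so two differ by a multiple of 19. Hence 19 + 1 = 20.

20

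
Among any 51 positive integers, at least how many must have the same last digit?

If each of the 10 possible last digits held at most 5, the total would be at most 10 × 5 = 50 < 51, a contradiction.
So at least one holds ⌈51/10⌉ = 6.

6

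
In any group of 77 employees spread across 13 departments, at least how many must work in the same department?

6

The 77 employees fall into 13 departments.
If each of the 13 departments held at most 5, the total would be at most 13 × 5 = 65 < 77, a contradiction.
So at least one holds ⌈77/13⌉ = 6.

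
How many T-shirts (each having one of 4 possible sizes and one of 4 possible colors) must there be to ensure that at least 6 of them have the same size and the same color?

81

There are 4 × 4 = 16 (size, color) combinations acting as pigeonholes.
With 16 × 5 = 80 T-shirts we could place exactly 5 in each, with no (size, color) pair reaching 6.
One more forces some (size, color) pair to hold 6, so 80 + 1 = 81.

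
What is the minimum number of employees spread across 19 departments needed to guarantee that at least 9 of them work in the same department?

There are 19 departments acting as pigeonholes.
With 19 × 8 = 152 employees we could place exactly 8 in each, with no class reaching 9.
One more forces some class to hold 9, so 152 + 1 = 153.

153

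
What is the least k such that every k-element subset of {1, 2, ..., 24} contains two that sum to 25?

13

Partition {1, …, 24} into 12 pairs: {1,24}, {2,23}, …, {12,13}.
Choosing 12 integers — say the integers 1 through 12 — takes one from each pair and avoids the property.
Choosing 13 forces two into the same pair by pigeonhole, and those sum to 25. So 13.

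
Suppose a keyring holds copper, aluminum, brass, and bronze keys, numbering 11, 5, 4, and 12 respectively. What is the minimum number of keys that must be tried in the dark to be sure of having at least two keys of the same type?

5

Treat the 4 types as pigeonholes.
The worst case takes 1 key of each type without reaching 2 of any: 4 × 1 = 4.
The next key must bring some type to 2, so 4 + 1 = 5.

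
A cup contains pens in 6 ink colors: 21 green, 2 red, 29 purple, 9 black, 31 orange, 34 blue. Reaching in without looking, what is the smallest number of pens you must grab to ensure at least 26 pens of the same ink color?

108

In the worst case we take at most 25 of each ink color, but all 21 green, all 2 red, and all 9 black (fewer than 25), giving 21 + 2 + 25 + 9 + 25 + 25 = 107.
One more pen then forces some ink color to 26, so 107 + 1 = 108.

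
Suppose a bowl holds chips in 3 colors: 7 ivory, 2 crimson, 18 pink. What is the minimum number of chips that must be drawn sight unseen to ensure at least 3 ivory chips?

The worst case draws every non-ivory chip first: 2 + 18 = 20.
The next 3 draws are then forced to be ivory, giving 20 + 3 = 23.

23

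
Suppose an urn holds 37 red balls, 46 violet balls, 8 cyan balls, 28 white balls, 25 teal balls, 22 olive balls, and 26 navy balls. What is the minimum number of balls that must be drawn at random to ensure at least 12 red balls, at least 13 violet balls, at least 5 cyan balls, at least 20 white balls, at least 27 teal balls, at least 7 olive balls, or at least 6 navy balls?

83

The worst case stops just short of every target: 11 red, 12 violet, 4 cyan, 19 white, all 25 teal, 6 olive, 5 navy — 11 + 12 + 4 + 19 + 25 + 6 + 5 = 82 balls.
One more ball must push some color to its target, so 82 + 1 = 83.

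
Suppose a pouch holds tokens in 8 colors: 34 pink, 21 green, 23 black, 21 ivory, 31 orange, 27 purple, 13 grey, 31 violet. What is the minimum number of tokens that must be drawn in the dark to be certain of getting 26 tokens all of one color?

179

In the worst case we take at most 25 of each color, but all 21 green, all 23 black, all 21 ivory, and all 13 grey (fewer than 25), giving 25 + 21 + 23 + 21 + 25 + 25 + 13 + 25 = 178.
One more token then forces some color to 26, so 178 + 1 = 179.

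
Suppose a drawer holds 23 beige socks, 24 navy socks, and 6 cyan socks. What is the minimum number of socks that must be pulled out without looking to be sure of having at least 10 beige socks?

The worst case draws every non-beige sock first: 24 + 6 = 30.
The next 10 draws are then forced to be beige, giving 30 + 10 = 40.

40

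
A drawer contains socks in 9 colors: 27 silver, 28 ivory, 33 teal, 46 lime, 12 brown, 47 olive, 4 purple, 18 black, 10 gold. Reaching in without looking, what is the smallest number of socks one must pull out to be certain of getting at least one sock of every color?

The hardest color to obtain is purple: we could draw every other sock first — 225 − 4 = 221 socks — without a single purple one.
The next draw must be purple, so 221 + 1 = 222.

222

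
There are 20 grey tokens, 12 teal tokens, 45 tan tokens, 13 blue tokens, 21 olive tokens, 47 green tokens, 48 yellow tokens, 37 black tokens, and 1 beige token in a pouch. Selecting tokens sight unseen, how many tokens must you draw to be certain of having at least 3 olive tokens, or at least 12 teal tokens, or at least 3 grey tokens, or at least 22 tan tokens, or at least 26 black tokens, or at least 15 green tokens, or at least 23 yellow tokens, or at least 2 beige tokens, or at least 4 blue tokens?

102

The worst case stops just short of every target: 2 grey, 11 teal, 21 tan, 3 blue, 2 olive, 14 green, 22 yellow, 25 black, 1 beige — 2 + 11 + 21 + 3 + 2 + 14 + 22 + 25 + 1 = 101 tokens.
One more token must push some color to its target, so 101 + 1 = 102.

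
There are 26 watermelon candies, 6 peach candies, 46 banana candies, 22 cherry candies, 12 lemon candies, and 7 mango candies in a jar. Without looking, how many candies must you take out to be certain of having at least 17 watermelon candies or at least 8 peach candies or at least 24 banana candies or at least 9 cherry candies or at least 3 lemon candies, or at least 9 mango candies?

The worst case stops just short of every target: 16 watermelon, all 6 peach, 23 banana, 8 cherry, 2 lemon, all 7 mango — 16 + 6 + 23 + 8 + 2 + 7 = 62 candies.
One more candy must push some flavor to its target, so 62 + 1 = 63.

63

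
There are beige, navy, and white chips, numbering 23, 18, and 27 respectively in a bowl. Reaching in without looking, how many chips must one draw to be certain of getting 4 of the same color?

The worst case takes 3 chips of each color without reaching 4 of any: 3 × 3 = 9.
The next chip must bring some color to 4, so 9 + 1 = 10.

10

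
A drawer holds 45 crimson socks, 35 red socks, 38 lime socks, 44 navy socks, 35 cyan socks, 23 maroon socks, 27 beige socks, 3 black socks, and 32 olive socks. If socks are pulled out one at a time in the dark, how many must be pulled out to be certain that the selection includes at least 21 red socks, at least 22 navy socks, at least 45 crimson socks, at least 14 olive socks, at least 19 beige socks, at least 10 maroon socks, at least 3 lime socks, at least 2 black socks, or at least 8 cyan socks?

The worst case stops just short of every target: 44 crimson, 20 red, 2 lime, 21 navy, 7 cyan, 9 maroon, 18 beige, 1 black, 13 olive — 44 + 20 + 2 + 21 + 7 + 9 + 18 + 1 + 13 = 135 socks.
One more sock must push some color to its target, so 135 + 1 = 136.

136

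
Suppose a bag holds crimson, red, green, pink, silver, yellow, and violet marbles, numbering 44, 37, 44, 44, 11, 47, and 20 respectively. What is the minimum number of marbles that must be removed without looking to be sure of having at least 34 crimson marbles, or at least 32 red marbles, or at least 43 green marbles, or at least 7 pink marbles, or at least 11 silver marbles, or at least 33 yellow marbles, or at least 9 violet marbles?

163

Each of the 7 colors has its own threshold; avoid all of them simultaneously.
The worst case stops just short of every target: 33 crimson, 31 red, 42 green, 6 pink, 10 silver, 32 yellow, 8 violet — 33 + 31 + 42 + 6 + 10 + 32 + 8 = 162 marbles.
One more marble must push some color to its target, so 162 + 1 = 163.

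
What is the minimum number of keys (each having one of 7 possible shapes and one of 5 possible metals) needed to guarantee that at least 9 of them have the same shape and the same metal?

281

There are 7 × 5 = 35 (shape, metal) combinations acting as pigeonholes.
With 35 × 8 = 280 keys we could place exactly 8 in each, with no (shape, metal) pair reaching 9.
One more forces some (shape, metal) pair to hold 9, so 280 + 1 = 281.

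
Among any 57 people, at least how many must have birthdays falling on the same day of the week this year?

9

There are 7 days of the week, which serve as the pigeonholes.
If each of the 7 days of the week held at most 8, the total would be at most 7 × 8 = 56 < 57, a contradiction.
So at least one holds ⌈57/7⌉ = 9.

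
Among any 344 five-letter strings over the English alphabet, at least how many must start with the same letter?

The 344 five-letter strings over the English alphabet fall into 26 possible first letters.
If each of the 26 possible first letters held at most 13, the total would be at most 26 × 13 = 338 < 344, a contradiction.
So at least one holds ⌈344/26⌉ = 14.

14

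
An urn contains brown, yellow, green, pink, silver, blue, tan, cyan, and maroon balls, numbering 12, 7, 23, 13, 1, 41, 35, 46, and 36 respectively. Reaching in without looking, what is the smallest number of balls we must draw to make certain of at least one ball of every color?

The hardest color to obtain is silver: we could draw every other ball first — 214 − 1 = 213 balls — without a single silver one.
The next draw must be silver, so 213 + 1 = 214.

214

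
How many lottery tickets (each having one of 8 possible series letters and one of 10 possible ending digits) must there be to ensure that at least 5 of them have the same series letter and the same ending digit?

321

There are 8 × 10 = 80 (series letter, ending digit) combinations acting as pigeonholes.
With 80 × 4 = 320 lottery tickets we could place exactly 4 in each, with no (series letter, ending digit) pair reaching 5.
One more forces some (series letter, ending digit) pair to hold 5, so 320 + 1 = 321.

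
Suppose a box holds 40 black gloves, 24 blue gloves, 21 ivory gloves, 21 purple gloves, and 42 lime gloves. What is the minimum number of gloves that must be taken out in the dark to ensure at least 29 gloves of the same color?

In the worst case we take at most 28 of each color, but all 24 blue, all 21 ivory, and all 21 purple (fewer than 28), giving 28 + 24 + 21 + 21 + 28 = 122.
One more glove then forces some color to 29, so 122 + 1 = 123.

123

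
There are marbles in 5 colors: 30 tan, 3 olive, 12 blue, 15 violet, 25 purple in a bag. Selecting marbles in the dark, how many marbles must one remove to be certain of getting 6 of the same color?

Treat the 5 colors as pigeonholes.
In the worst case we take at most 5 of each color, but all 3 olive (fewer than 5), giving 5 + 3 + 5 + 5 + 5 = 23.
One more marble then forces some color to 6, so 23 + 1 = 24.

24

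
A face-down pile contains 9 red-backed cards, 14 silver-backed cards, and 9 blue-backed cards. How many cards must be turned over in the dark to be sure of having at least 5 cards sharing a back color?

Treat the 3 back colors as pigeonholes.
The worst case takes 4 cards of each back color without reaching 5 of any: 3 × 4 = 12.
The next card must bring some back color to 5, so 12 + 1 = 13.

13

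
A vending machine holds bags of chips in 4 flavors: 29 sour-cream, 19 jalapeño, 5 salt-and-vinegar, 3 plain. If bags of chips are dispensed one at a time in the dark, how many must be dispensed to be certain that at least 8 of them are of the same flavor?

In the worst case we take at most 7 of each flavor, but all 5 salt-and-vinegar and all 3 plain (fewer than 7), giving 7 + 7 + 5 + 3 = 22.
One more bag of chips then forces some flavor to 8, so 22 + 1 = 23.

23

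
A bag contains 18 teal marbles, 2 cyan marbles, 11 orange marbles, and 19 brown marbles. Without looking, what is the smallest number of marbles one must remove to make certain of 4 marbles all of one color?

12

Treat the 4 colors as pigeonholes.
In the worst case we take at most 3 of each color, but all 2 cyan (fewer than 3), giving 3 + 2 + 3 + 3 = 11.
One more marble then forces some color to 4, so 11 + 1 = 12.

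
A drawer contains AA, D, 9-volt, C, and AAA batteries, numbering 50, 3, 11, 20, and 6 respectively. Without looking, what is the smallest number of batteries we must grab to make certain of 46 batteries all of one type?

86

Treat the 5 types as pigeonholes.
In the worst case we take at most 45 of each type, but all 3 D, all 11 9-volt, all 20 C, and all 6 AAA (fewer than 45), giving 45 + 3 + 11 + 20 + 6 = 85.
One more battery then forces some type to 46, so 85 + 1 = 86.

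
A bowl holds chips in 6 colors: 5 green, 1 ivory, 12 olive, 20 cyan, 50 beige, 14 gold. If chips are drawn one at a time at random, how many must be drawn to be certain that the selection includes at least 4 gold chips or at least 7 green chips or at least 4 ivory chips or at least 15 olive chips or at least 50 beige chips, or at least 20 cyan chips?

The worst case stops just short of every target: all 5 green, all 1 ivory, all 12 olive, 19 cyan, 49 beige, 3 gold — 5 + 1 + 12 + 19 + 49 + 3 = 89 chips.
One more chip must push some color to its target, so 89 + 1 = 90.

90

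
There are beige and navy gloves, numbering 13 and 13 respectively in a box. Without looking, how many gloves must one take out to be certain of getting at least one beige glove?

To avoid beige gloves as long as possible, exhaust the other 1 color first.
The worst case draws every non-beige glove first: 13.
The next draw is then forced to be beige, giving 13 + 1 = 14.

14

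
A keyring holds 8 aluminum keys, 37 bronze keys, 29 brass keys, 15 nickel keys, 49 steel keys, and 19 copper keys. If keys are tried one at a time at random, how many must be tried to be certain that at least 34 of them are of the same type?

138

Treat the 6 types as pigeonholes.
In the worst case we take at most 33 of each type, but all 8 aluminum, all 29 brass, all 15 nickel, and all 19 copper (fewer than 33), giving 8 + 33 + 29 + 15 + 33 + 19 = 137.
One more key then forces some type to 34, so 137 + 1 = 138.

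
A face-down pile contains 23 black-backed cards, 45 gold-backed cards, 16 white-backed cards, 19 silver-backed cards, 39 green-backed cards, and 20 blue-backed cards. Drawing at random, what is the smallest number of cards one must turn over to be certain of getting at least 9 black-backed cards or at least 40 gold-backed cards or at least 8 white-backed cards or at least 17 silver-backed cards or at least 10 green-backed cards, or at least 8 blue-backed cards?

The worst case stops just short of every target: 8 black-backed, 39 gold-backed, 7 white-backed, 16 silver-backed, 9 green-backed, 7 blue-backed — 8 + 39 + 7 + 16 + 9 + 7 = 86 cards.
One more card must push some back color to its target, so 86 + 1 = 87.

87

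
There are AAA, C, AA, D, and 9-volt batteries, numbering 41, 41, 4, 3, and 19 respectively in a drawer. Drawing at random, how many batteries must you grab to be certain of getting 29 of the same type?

83

Treat the 5 types as pigeonholes.
In the worst case we take at most 28 of each type, but all 4 AA, all 3 D, and all 19 9-volt (fewer than 28), giving 28 + 28 + 4 + 3 + 19 = 82.
One more battery then forces some type to 29, so 82 + 1 = 83.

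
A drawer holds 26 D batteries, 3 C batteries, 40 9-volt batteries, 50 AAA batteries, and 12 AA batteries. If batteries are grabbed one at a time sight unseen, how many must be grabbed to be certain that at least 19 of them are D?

124

The worst case draws every non-D battery first: 3 + 40 + 50 + 12 = 105.
The next 19 draws are then forced to be D, giving 105 + 19 = 124.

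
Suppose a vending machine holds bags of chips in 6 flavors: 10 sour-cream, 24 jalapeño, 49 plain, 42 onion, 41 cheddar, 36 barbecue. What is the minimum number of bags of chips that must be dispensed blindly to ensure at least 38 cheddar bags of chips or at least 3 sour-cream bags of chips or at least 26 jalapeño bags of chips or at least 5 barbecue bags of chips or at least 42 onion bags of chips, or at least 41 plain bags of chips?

149

The worst case stops just short of every target: 2 sour-cream, all 24 jalapeño, 40 plain, 41 onion, 37 cheddar, 4 barbecue — 2 + 24 + 40 + 41 + 37 + 4 = 148 bags of chips.
One more bag of chips must push some flavor to its target, so 148 + 1 = 149.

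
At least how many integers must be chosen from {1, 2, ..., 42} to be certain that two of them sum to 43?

22

Partition {1, …, 42} into 21 pairs: {1,42}, {2,41}, …, {21,22}.
Choosing 21 integers — say the integers 1 through 21 — takes one from each pair and avoids the property.
Choosing 22 forces two into the same pair by pigeonhole, and those sum to 43. So 22.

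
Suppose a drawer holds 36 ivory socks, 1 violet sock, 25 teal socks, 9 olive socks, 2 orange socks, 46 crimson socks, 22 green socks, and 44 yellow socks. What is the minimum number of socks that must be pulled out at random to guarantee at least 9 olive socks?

185

The worst case draws every non-olive sock first: 36 + 1 + 25 + 2 + 46 + 22 + 44 = 176.
The next 9 draws are then forced to be olive, giving 176 + 9 = 185.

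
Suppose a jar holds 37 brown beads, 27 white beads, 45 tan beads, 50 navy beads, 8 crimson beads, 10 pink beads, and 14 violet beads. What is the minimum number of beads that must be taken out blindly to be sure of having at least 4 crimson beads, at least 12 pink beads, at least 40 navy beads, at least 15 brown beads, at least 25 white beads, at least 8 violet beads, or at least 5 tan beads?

102

Each of the 7 colors has its own threshold; avoid all of them simultaneously.
The worst case stops just short of every target: 14 brown, 24 white, 4 tan, 39 navy, 3 crimson, all 10 pink, 7 violet — 14 + 24 + 4 + 39 + 3 + 10 + 7 = 101 beads.
One more bead must push some color to its target, so 101 + 1 = 102.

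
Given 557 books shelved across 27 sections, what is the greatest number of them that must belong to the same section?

21

If each of the 27 sections held at most 20, the total would be at most 27 × 20 = 540 < 557, a contradiction.
So at least one holds ⌈557/27⌉ = 21.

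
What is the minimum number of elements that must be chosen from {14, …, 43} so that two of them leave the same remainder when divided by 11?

Use the pigeonhole principle on residue classes: group the integers by remainder mod 11; there are 11 residue classes, each nonempty in this range.
Choosing one from each class (11 integers) avoids any shared remainder.
One more choice must repeat a class, so two differ by a multiple of 11. Hence 11 + 1 = 12.

12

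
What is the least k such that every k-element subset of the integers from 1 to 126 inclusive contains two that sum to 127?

64

Partition {1, …, 126} into 63 pairs: {1,126}, {2,125}, …, {63,64}.
Choosing 63 integers — say the integers 1 through 63 — takes one from each pair and avoids the property.
Choosing 64 forces two into the same pair by pigeonhole, and those sum to 127. So 64.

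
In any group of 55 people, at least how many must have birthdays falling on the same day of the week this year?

8

There are 7 days of the week, which serve as the pigeonholes.
If each of the 7 days of the week held at most 7, the total would be at most 7 × 7 = 49 < 55, a contradiction.
So at least one holds ⌈55/7⌉ = 8.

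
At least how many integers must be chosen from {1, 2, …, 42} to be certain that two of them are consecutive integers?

Partition {1, …, 42} into 21 pairs: {1,2}, {3,4}, …, {41,42}.
Choosing 21 integers — say the 21 even numbers 2, 4, …, 42 — takes one from each pair and avoids the property.
Choosing 22 forces two into the same pair by pigeonhole, and those are consecutive. So 22.

22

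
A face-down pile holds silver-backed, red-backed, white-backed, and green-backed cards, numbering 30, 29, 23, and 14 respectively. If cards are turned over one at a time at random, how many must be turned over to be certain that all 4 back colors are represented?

The hardest back color to obtain is green-backed: we could draw every other card first — 96 − 14 = 82 cards — without a single green-backed one.
The next draw must be green-backed, so 82 + 1 = 83.

83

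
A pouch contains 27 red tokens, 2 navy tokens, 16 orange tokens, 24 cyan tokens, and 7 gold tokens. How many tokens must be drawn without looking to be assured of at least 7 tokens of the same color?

In the worst case we take at most 6 of each color, but all 2 navy (fewer than 6), giving 6 + 2 + 6 + 6 + 6 = 26.
One more token then forces some color to 7, so 26 + 1 = 27.

27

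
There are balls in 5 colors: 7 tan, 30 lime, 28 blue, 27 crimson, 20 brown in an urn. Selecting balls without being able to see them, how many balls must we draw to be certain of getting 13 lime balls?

To avoid lime balls as long as possible, exhaust the other 4 colors first.
The worst case draws every non-lime ball first: 7 + 28 + 27 + 20 = 82.
The next 13 draws are then forced to be lime, giving 82 + 13 = 95.

95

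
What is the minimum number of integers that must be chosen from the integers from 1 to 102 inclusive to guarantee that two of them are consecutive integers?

Partition {1, …, 102} into 51 pairs: {1,2}, {3,4}, …, {101,102}.
Choosing 51 integers — say the 51 even numbers 2, 4, …, 102 — takes one from each pair and avoids the property.
Choosing 52 forces two into the same pair by pigeonhole, and those are consecutive. So 52.

52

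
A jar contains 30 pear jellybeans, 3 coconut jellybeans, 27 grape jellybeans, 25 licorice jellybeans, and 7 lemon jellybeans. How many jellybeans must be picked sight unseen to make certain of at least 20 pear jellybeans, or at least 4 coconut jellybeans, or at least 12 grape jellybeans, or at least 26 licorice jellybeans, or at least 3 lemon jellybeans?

61

Each of the 5 flavors has its own threshold; avoid all of them simultaneously.
The worst case stops just short of every target: 19 pear, 3 coconut, 11 grape, 25 licorice, 2 lemon — 19 + 3 + 11 + 25 + 2 = 60 jellybeans.
One more jellybean must push some flavor to its target, so 60 + 1 = 61.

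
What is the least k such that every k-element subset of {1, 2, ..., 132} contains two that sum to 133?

Partition {1, …, 132} into 66 pairs: {1,132}, {2,131}, …, {66,67}.
Choosing 66 integers — say the integers 1 through 66 — takes one from each pair and avoids the property.
Choosing 67 forces two into the same pair by pigeonhole, and those sum to 133. So 67.

67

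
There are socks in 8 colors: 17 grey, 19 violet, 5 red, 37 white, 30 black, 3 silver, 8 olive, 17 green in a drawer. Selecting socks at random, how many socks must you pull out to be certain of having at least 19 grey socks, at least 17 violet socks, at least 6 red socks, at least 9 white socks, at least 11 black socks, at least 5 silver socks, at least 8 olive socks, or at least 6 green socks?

Each of the 8 colors has its own threshold; avoid all of them simultaneously.
The worst case stops just short of every target: all 17 grey, 16 violet, 5 red, 8 white, 10 black, all 3 silver, 7 olive, 5 green — 17 + 16 + 5 + 8 + 10 + 3 + 7 + 5 = 71 socks.
One more sock must push some color to its target, so 71 + 1 = 72.

72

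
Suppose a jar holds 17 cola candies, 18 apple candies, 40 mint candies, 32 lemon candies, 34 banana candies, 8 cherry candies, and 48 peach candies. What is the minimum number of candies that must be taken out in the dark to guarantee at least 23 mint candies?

The worst case draws every non-mint candy first: 17 + 18 + 32 + 34 + 8 + 48 = 157.
The next 23 draws are then forced to be mint, giving 157 + 23 = 180.

180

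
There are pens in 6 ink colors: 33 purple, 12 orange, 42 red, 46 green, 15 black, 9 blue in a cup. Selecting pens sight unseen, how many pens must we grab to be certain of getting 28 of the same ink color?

Treat the 6 ink colors as pigeonholes.
In the worst case we take at most 27 of each ink color, but all 12 orange, all 15 black, and all 9 blue (fewer than 27), giving 27 + 12 + 27 + 27 + 15 + 9 = 117.
One more pen then forces some ink color to 28, so 117 + 1 = 118.

118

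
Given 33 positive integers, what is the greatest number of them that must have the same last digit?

4

There are 10 possible last digits, which serve as the pigeonholes.
If each of the 10 possible last digits held at most 3, the total would be at most 10 × 3 = 30 < 33, a contradiction.
So at least one holds ⌈33/10⌉ = 4.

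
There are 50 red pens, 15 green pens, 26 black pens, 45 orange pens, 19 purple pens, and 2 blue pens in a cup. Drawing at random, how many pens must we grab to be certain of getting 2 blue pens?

157

To avoid blue pens as long as possible, exhaust the other 5 ink colors first.
The worst case draws every non-blue pen first: 50 + 15 + 26 + 45 + 19 = 155.
The next 2 draws are then forced to be blue, giving 155 + 2 = 157.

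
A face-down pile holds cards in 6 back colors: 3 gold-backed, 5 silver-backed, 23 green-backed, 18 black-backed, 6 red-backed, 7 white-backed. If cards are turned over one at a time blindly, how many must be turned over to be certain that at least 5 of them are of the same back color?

24

Treat the 6 back colors as pigeonholes.
In the worst case we take at most 4 of each back color, but all 3 gold-backed (fewer than 4), giving 3 + 4 + 4 + 4 + 4 + 4 = 23.
One more card then forces some back color to 5, so 23 + 1 = 24.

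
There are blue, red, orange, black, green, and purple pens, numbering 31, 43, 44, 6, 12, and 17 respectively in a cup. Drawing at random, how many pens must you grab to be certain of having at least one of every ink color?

148

The hardest ink color to obtain is black: we could draw every other pen first — 153 − 6 = 147 pens — without a single black one.
The next draw must be black, so 147 + 1 = 148.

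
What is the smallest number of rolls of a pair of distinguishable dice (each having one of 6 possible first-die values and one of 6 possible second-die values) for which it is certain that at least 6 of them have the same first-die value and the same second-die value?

There are 6 × 6 = 36 (first-die value, second-die value) combinations acting as pigeonholes.
With 36 × 5 = 180 rolls of a pair of distinguishable dice we could place exactly 5 in each, with no (first-die value, second-die value) pair reaching 6.
One more forces some (first-die value, second-die value) pair to hold 6, so 180 + 1 = 181.

181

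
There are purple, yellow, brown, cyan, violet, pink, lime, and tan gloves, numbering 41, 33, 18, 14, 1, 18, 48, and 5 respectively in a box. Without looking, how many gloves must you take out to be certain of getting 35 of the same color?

158

Treat the 8 colors as pigeonholes.
In the worst case we take at most 34 of each color, but all 33 yellow, all 18 brown, all 14 cyan, all 1 violet, all 18 pink, and all 5 tan (fewer than 34), giving 34 + 33 + 18 + 14 + 1 + 18 + 34 + 5 = 157.
One more glove then forces some color to 35, so 157 + 1 = 158.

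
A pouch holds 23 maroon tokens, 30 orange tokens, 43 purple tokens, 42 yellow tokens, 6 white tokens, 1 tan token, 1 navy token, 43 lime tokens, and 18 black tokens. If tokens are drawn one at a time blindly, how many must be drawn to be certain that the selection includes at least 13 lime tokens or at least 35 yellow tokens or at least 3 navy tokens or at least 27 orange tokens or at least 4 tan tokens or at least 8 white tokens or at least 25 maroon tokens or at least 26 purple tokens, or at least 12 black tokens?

Each of the 9 colors has its own threshold; avoid all of them simultaneously.
The worst case stops just short of every target: all 23 maroon, 26 orange, 25 purple, 34 yellow, all 6 white, all 1 tan, all 1 navy, 12 lime, 11 black — 23 + 26 + 25 + 34 + 6 + 1 + 1 + 12 + 11 = 139 tokens.
One more token must push some color to its target, so 139 + 1 = 140.

140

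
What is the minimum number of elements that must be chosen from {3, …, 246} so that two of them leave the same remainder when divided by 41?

42

Group the integers by remainder mod 41; there are 41 residue classes, each nonempty in this range.
Choosing one from each class (41 integers) avoids any shared remainder.
One more choice must repeat a class, so two differ by a multiple of 41. Hence 41 + 1 = 42.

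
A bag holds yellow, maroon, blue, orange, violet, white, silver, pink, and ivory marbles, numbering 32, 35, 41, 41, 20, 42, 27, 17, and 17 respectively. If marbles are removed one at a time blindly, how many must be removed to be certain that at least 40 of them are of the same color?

In the worst case we take at most 39 of each color, but all 32 yellow, all 35 maroon, all 20 violet, all 27 silver, all 17 pink, and all 17 ivory (fewer than 39), giving 32 + 35 + 39 + 39 + 20 + 39 + 27 + 17 + 17 = 265.
One more marble then forces some color to 40, so 265 + 1 = 266.

266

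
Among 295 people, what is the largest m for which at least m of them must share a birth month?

The 295 people fall into 12 months of the year.
If each of the 12 months of the year held at most 24, the total would be at most 12 × 24 = 288 < 295, a contradiction.
So at least one holds ⌈295/12⌉ = 25.

25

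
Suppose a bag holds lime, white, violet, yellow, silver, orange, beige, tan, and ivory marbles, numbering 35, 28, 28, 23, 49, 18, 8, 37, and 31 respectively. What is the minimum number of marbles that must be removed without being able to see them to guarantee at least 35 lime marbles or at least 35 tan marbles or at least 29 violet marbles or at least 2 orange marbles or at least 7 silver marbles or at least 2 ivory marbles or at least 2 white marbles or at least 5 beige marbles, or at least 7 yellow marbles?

116

Each of the 9 colors has its own threshold; avoid all of them simultaneously.
The worst case stops just short of every target: 34 lime, 1 white, 28 violet, 6 yellow, 6 silver, 1 orange, 4 beige, 34 tan, 1 ivory — 34 + 1 + 28 + 6 + 6 + 1 + 4 + 34 + 1 = 115 marbles.
One more marble must push some color to its target, so 115 + 1 = 116.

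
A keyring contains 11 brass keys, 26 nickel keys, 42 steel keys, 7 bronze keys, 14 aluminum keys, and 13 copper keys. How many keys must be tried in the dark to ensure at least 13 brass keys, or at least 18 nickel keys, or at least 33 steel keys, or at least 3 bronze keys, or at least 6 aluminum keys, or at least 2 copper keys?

69

The worst case stops just short of every target: all 11 brass, 17 nickel, 32 steel, 2 bronze, 5 aluminum, 1 copper — 11 + 17 + 32 + 2 + 5 + 1 = 68 keys.
One more key must push some type to its target, so 68 + 1 = 69.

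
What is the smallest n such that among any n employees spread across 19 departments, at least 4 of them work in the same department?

58

There are 19 departments acting as pigeonholes.
With 19 × 3 = 57 employees we could place exactly 3 in each, with no class reaching 4.
One more forces some class to hold 4, so 57 + 1 = 58.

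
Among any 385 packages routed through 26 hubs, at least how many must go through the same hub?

If each of the 26 hubs held at most 14, the total would be at most 26 × 14 = 364 < 385, a contradiction.
So at least one holds ⌈385/26⌉ = 15.

15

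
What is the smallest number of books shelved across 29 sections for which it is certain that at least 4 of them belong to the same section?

88

There are 29 sections acting as pigeonholes.
With 29 × 3 = 87 books we could place exactly 3 in each, with no class reaching 4.
One more forces some class to hold 4, so 87 + 1 = 88.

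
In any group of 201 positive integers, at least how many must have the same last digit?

The 201 positive integers fall into 10 possible last digits.
If each of the 10 possible last digits held at most 20, the total would be at most 10 × 20 = 200 < 201, a contradiction.
So at least one holds ⌈201/10⌉ = 21.

21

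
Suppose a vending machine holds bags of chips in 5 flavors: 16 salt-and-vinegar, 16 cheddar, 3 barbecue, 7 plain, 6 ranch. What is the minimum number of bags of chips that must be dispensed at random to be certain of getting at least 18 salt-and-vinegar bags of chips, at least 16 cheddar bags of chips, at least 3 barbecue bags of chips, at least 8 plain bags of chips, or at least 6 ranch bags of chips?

The worst case stops just short of every target: all 16 salt-and-vinegar, 15 cheddar, 2 barbecue, 7 plain, 5 ranch — 16 + 15 + 2 + 7 + 5 = 45 bags of chips.
One more bag of chips must push some flavor to its target, so 45 + 1 = 46.

46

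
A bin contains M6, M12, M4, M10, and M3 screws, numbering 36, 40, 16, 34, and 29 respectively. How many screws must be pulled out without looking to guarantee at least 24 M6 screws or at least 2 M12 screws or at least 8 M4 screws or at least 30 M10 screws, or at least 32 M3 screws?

The worst case stops just short of every target: 23 M6, 1 M12, 7 M4, 29 M10, all 29 M3 — 23 + 1 + 7 + 29 + 29 = 89 screws.
One more screw must push some size to its target, so 89 + 1 = 90.

90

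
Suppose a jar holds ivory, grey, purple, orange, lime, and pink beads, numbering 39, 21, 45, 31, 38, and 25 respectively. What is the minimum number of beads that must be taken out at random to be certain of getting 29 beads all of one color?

159

In the worst case we take at most 28 of each color, but all 21 grey and all 25 pink (fewer than 28), giving 28 + 21 + 28 + 28 + 28 + 25 = 158.
One more bead then forces some color to 29, so 158 + 1 = 159.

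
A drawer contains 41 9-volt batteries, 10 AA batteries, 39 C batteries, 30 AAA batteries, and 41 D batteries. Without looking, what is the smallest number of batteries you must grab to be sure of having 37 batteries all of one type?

In the worst case we take at most 36 of each type, but all 10 AA and all 30 AAA (fewer than 36), giving 36 + 10 + 36 + 30 + 36 = 148.
One more battery then forces some type to 37, so 148 + 1 = 149.

149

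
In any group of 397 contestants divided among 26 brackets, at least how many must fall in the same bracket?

16

The 397 contestants fall into 26 brackets.
If each of the 26 brackets held at most 15, the total would be at most 26 × 15 = 390 < 397, a contradiction.
So at least one holds ⌈397/26⌉ = 16.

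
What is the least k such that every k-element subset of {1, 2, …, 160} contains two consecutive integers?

81

Partition {1, …, 160} into 80 pairs: {1,2}, {3,4}, …, {159,160}.
Choosing 80 integers — say the 80 even numbers 2, 4, …, 160 — takes one from each pair and avoids the property.
Choosing 81 forces two into the same pair by pigeonhole, and those are consecutive. So 81.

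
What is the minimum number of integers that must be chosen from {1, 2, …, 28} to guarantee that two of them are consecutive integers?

15

Partition {1, …, 28} into 14 pairs: {1,2}, {3,4}, …, {27,28}.
Choosing 14 integers — say the 14 even numbers 2, 4, …, 28 — takes one from each pair and avoids the property.
Choosing 15 forces two into the same pair by pigeonhole, and those are consecutive. So 15.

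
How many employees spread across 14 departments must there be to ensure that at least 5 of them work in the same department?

57

There are 14 departments acting as pigeonholes.
With 14 × 4 = 56 employees we could place exactly 4 in each, with no class reaching 5.
One more forces some class to hold 5, so 56 + 1 = 57.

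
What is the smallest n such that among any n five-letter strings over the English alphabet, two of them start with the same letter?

There are 26 possible first letters acting as pigeonholes.
With 26 five-letter strings over the English alphabet we could place one in each, avoiding any repeat.
One more forces some class to hold 2, so 26 + 1 = 27.

27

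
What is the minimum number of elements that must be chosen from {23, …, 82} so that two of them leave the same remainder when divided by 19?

20

Group the integers by remainder mod 19; there are 19 residue classes, each nonempty in this range.
Choosing one from each class (19 integers) avoids any shared remainder.
One more choice must repeat a class, so two differ by a multiple of 19. Hence 19 + 1 = 20.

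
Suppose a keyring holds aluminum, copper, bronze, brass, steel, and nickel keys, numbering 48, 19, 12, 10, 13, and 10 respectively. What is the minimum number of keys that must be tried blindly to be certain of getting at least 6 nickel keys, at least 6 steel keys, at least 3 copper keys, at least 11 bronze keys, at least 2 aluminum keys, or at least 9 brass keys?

32

The worst case stops just short of every target: 1 aluminum, 2 copper, 10 bronze, 8 brass, 5 steel, 5 nickel — 1 + 2 + 10 + 8 + 5 + 5 = 31 keys.
One more key must push some type to its target, so 31 + 1 = 32.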